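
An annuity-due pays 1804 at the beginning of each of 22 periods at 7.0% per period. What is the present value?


PV_due = PMT * (1-(1+i)^(-n))/i * (1+i)
PV_immediate = 19954.4779
PV_due = 19954.4779 * 1.07
= 21351.2913


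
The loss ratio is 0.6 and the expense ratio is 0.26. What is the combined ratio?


Combined ratio = loss ratio + expense ratio
= 0.6 + 0.26
= 0.86


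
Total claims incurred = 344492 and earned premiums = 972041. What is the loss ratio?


Loss ratio = claims / premiums
= 344492 / 972041
= 0.3544


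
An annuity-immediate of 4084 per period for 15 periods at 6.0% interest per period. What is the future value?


FV = PMT * ((1+i)^n - 1) / i
= 4084 * ((1.06)^15 - 1) / 0.06
= 4084 * (2.396558 - 1) / 0.06
= 95059.061


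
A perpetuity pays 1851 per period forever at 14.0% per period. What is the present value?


PV = PMT / i
= 1851 / 0.14
= 13221.4286


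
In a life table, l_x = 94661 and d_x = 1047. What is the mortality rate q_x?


q_x = d_x / l_x
= 1047 / 94661
= 0.0111


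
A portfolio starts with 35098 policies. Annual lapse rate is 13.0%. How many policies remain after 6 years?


remaining = initial * (1 - lapse)^years
= 35098 * (1 - 0.13)^6
= 35098 * 0.433626
= 15219.4124


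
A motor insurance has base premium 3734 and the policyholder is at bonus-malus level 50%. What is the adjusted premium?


adjusted = base * BM_level / 100
= 3734 * 50 / 100
= 3734 * 0.5
= 1867.0


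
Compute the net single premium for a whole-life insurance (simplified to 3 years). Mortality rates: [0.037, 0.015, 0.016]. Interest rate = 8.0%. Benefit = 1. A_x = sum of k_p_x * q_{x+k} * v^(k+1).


v = 0.925926
Year 0: k_p_x=1.0, q=0.037, term=0.034259
Year 1: k_p_x=0.963, q=0.015, term=0.012384
Year 2: k_p_x=0.948555, q=0.016, term=0.012048
A_x = 0.0587


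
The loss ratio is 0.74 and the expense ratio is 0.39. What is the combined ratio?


Combined ratio = loss ratio + expense ratio
= 0.74 + 0.39
= 1.13


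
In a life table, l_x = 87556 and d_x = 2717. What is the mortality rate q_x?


q_x = d_x / l_x
= 2717 / 87556
= 0.031


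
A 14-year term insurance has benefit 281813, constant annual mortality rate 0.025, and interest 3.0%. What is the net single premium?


NSP = benefit * sum_{k=0}^{n-1} k_p_x * q * v^(k+1)
With constant q=0.025, v=0.970874
Sum = 0.243721
NSP = 281813 * 0.243721
= 68683.7725


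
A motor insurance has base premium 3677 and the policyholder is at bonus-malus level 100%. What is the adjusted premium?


adjusted = base * BM_level / 100
= 3677 * 100 / 100
= 3677 * 1.0
= 3677.0


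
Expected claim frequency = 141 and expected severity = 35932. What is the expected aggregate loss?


E[S] = E[N] * E[X]
= 141 * 35932
= 5.0664e+06


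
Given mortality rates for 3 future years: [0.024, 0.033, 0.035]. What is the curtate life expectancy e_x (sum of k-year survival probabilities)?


e_x = sum_{k=1}^{n} k_p_x
k_p_x values:
  1_p_x = 0.976
  2_p_x = 0.943792
  3_p_x = 0.910759
e_x = 2.8306


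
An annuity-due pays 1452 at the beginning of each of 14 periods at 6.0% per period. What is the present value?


PV_due = PMT * (1-(1+i)^(-n))/i * (1+i)
PV_immediate = 13496.3167
PV_due = 13496.3167 * 1.06
= 14306.0957


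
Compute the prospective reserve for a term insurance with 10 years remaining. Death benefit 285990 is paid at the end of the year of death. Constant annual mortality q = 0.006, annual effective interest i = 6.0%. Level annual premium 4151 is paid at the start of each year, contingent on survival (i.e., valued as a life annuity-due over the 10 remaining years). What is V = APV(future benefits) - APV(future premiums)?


v = 1/(1+i) = 0.943396
APV(future benefits) per unit = sum_{k=0}^{9} k_p_x * q * v^(k+1) = 0.043111
APV(future benefits) = 285990 * 0.043111 = 12329.2533
Life annuity-due factor ä_{x:10} = sum_{k=0}^{9} k_p_x * v^k = 7.616239
APV(future premiums) = 4151 * 7.616239 = 31615.0066
V = 12329.2533 - 31615.0066
= -19285.7533


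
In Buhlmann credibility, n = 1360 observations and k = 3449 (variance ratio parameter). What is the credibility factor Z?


Z = n / (n + k)
= 1360 / (1360 + 3449)
= 1360 / 4809
= 0.2828


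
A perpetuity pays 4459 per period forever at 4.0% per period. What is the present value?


PV = PMT / i
= 4459 / 0.04
= 111475.0


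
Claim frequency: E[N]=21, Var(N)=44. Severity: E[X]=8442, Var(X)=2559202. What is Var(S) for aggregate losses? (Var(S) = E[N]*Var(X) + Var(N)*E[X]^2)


Var(S) = E[N]*Var(X) + Var(N)*E[X]^2
= 21*2559202 + 44*8442^2
= 53743242 + 3135764016
= 3.1895e+09


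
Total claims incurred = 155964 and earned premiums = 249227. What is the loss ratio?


Loss ratio = claims / premiums
= 155964 / 249227
= 0.6258


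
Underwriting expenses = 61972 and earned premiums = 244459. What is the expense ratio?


Expense ratio = expenses / premiums
= 61972 / 244459
= 0.2535


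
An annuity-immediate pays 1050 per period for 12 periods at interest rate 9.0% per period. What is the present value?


PV = PMT * (1 - (1+i)^(-n)) / i
= 1050 * (1 - (1+0.09)^(-12)) / 0.09
= 1050 * (1 - 0.355535) / 0.09
= 1050 * 7.160725
= 7518.7615


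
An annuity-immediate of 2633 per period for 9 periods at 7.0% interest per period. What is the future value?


FV = PMT * ((1+i)^n - 1) / i
= 2633 * ((1.07)^9 - 1) / 0.07
= 2633 * (1.838459 - 1) / 0.07
= 31538.0444


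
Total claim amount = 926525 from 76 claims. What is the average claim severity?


severity = total / number
= 926525 / 76
= 12191.1184


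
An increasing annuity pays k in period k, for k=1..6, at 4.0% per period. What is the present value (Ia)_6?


(Ia)_n = sum_{k=1}^{n} k * v^k, v = 1/(1+i)
v = 0.961538
Sum computed term by term:
(Ia)_6 = 17.7484


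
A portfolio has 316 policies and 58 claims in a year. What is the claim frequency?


frequency = claims / policies
= 58 / 316
= 0.1835


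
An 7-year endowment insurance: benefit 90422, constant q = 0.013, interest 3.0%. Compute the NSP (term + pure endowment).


Term component = 7054.9901
Pure endowment = 7_p_x * v^7 * benefit = 0.912473 * 0.813092 * 90422 = 67086.2636
NSP = 74141.2537


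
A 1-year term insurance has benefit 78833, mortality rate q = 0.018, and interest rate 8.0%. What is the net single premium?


NSP = benefit * q * v
v = 1/(1+i) = 0.925926
NSP = 78833 * 0.018 * 0.925926
= 1313.8833


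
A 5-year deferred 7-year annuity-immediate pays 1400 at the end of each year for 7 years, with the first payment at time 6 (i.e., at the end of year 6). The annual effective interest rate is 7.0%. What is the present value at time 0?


PV at time 5 of the 7-year annuity-immediate:
a_n = 1400 * (1-(1+0.07)^(-7))/0.07 = 7545.0052
Discount back 5 years to time 0:
PV = 7545.0052 * (1+0.07)^(-5)
= 7545.0052 * 0.712986
= 5379.4844


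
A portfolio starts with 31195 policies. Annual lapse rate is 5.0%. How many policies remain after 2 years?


remaining = initial * (1 - lapse)^years
= 31195 * (1 - 0.05)^2
= 31195 * 0.9025
= 28153.4875


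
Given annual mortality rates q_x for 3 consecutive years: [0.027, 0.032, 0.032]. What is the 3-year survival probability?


p_k = 1 - q_k for each year
Survival = product of (1 - q_k)
= 0.973 * 0.968 * 0.968
= 0.9117


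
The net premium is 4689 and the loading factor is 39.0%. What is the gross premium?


Gross = net * (1 + loading)
= 4689 * (1 + 0.39)
= 4689 * 1.39
= 6517.71


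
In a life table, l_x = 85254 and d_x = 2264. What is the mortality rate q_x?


q_x = d_x / l_x
= 2264 / 85254
= 0.0266


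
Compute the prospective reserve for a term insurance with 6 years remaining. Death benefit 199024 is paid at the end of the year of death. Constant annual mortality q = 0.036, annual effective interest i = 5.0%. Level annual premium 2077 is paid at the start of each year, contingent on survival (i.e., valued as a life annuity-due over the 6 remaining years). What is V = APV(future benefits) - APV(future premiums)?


v = 1/(1+i) = 0.952381
APV(future benefits) per unit = sum_{k=0}^{5} k_p_x * q * v^(k+1) = 0.167918
APV(future benefits) = 199024 * 0.167918 = 33419.7982
Life annuity-due factor ä_{x:6} = sum_{k=0}^{5} k_p_x * v^k = 4.897621
APV(future premiums) = 2077 * 4.897621 = 10172.3587
V = 33419.7982 - 10172.3587
= 23247.4395


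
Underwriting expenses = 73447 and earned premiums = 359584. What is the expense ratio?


Expense ratio = expenses / premiums
= 73447 / 359584
= 0.2043


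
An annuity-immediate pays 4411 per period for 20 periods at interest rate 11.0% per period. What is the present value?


PV = PMT * (1 - (1+i)^(-n)) / i
= 4411 * (1 - (1+0.11)^(-20)) / 0.11
= 4411 * (1 - 0.124034) / 0.11
= 4411 * 7.963328
= 35126.2403


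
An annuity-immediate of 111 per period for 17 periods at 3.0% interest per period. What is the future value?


FV = PMT * ((1+i)^n - 1) / i
= 111 * ((1.03)^17 - 1) / 0.03
= 111 * (1.652848 - 1) / 0.03
= 2415.5362


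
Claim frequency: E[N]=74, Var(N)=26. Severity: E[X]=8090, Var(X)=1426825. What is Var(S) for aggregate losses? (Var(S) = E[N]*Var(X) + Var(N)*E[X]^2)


Var(S) = E[N]*Var(X) + Var(N)*E[X]^2
= 74*1426825 + 26*8090^2
= 105585050 + 1701650600
= 1.8072e+09


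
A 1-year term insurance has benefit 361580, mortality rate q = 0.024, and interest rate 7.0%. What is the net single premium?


NSP = benefit * q * v
v = 1/(1+i) = 0.934579
NSP = 361580 * 0.024 * 0.934579
= 8110.2056


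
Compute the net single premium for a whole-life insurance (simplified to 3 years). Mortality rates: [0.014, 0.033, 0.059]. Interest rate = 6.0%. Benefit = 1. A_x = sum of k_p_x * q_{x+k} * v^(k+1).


v = 0.943396
Year 0: k_p_x=1.0, q=0.014, term=0.013208
Year 1: k_p_x=0.986, q=0.033, term=0.028959
Year 2: k_p_x=0.953462, q=0.059, term=0.047232
A_x = 0.0894


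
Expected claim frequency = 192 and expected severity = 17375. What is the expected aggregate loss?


E[S] = E[N] * E[X]
= 192 * 17375
= 3.3360e+06


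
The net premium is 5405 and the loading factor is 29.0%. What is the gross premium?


Gross = net * (1 + loading)
= 5405 * (1 + 0.29)
= 5405 * 1.29
= 6972.45


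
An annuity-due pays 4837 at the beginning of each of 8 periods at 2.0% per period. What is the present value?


PV_due = PMT * (1-(1+i)^(-n))/i * (1+i)
PV_immediate = 35433.3537
PV_due = 35433.3537 * 1.02
= 36142.0208


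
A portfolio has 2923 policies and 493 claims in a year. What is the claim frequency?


frequency = claims / policies
= 493 / 2923
= 0.1687


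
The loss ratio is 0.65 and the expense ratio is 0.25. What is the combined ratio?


Combined ratio = loss ratio + expense ratio
= 0.65 + 0.25
= 0.9


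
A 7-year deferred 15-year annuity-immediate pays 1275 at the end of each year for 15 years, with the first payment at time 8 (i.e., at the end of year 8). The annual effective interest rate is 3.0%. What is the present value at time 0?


PV at time 7 of the 15-year annuity-immediate:
a_n = 1275 * (1-(1+0.03)^(-15))/0.03 = 15220.8672
Discount back 7 years to time 0:
PV = 15220.8672 * (1+0.03)^(-7)
= 15220.8672 * 0.813092
= 12375.9579


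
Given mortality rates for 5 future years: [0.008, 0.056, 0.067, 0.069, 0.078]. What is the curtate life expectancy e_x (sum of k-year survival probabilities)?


e_x = sum_{k=1}^{n} k_p_x
k_p_x values:
  1_p_x = 0.992
  2_p_x = 0.936448
  3_p_x = 0.873706
  4_p_x = 0.81342
  5_p_x = 0.749973
e_x = 4.3655


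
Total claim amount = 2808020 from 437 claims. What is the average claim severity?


severity = total / number
= 2808020 / 437
= 6425.6751


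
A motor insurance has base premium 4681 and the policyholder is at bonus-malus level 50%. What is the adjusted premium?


adjusted = base * BM_level / 100
= 4681 * 50 / 100
= 4681 * 0.5
= 2340.5


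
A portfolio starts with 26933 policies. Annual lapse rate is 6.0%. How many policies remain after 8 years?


remaining = initial * (1 - lapse)^years
= 26933 * (1 - 0.06)^8
= 26933 * 0.609569
= 16417.5202


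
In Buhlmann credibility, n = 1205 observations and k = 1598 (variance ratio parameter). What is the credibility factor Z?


Z = n / (n + k)
= 1205 / (1205 + 1598)
= 1205 / 2803
= 0.4299


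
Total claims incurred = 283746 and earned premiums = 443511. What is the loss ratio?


Loss ratio = claims / premiums
= 283746 / 443511
= 0.6398


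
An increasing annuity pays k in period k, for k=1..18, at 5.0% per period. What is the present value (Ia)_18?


(Ia)_n = sum_{k=1}^{n} k * v^k, v = 1/(1+i)
v = 0.952381
Sum computed term by term:
(Ia)_18 = 95.8939


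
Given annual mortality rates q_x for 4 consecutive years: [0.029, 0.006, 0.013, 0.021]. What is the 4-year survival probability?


p_k = 1 - q_k for each year
Survival = product of (1 - q_k)
= 0.971 * 0.994 * 0.987 * 0.979
= 0.9326


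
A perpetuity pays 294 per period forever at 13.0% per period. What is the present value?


PV = PMT / i
= 294 / 0.13
= 2261.5385


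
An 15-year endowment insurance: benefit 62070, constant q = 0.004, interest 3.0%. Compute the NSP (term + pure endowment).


Term component = 2888.7371
Pure endowment = 15_p_x * v^15 * benefit = 0.941651 * 0.641862 * 62070 = 37515.7343
NSP = 40404.4714


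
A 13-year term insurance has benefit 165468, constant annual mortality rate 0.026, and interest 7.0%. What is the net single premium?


NSP = benefit * sum_{k=0}^{n-1} k_p_x * q * v^(k+1)
With constant q=0.026, v=0.934579
Sum = 0.191038
NSP = 165468 * 0.191038
= 31610.6165


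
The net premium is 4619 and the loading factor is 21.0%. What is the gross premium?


Gross = net * (1 + loading)
= 4619 * (1 + 0.21)
= 4619 * 1.21
= 5588.99


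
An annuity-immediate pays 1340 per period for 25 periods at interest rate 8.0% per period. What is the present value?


PV = PMT * (1 - (1+i)^(-n)) / i
= 1340 * (1 - (1+0.08)^(-25)) / 0.08
= 1340 * (1 - 0.146018) / 0.08
= 1340 * 10.674776
= 14304.2001


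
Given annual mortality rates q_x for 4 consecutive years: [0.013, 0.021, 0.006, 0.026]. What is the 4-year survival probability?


p_k = 1 - q_k for each year
Survival = product of (1 - q_k)
= 0.987 * 0.979 * 0.994 * 0.974
= 0.9355


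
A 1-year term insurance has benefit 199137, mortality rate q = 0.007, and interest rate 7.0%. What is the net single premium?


NSP = benefit * q * v
v = 1/(1+i) = 0.934579
NSP = 199137 * 0.007 * 0.934579
= 1302.7654


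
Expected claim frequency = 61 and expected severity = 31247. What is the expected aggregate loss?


E[S] = E[N] * E[X]
= 61 * 31247
= 1.9061e+06


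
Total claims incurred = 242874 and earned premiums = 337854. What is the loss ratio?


Loss ratio = claims / premiums
= 242874 / 337854
= 0.7189


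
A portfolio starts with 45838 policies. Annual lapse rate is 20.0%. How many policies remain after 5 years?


remaining = initial * (1 - lapse)^years
= 45838 * (1 - 0.2)^5
= 45838 * 0.32768
= 15020.1958


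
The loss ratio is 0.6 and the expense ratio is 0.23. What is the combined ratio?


Combined ratio = loss ratio + expense ratio
= 0.6 + 0.23
= 0.83


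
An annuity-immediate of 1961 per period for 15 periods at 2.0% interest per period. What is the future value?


FV = PMT * ((1+i)^n - 1) / i
= 1961 * ((1.02)^15 - 1) / 0.02
= 1961 * (1.345868 - 1) / 0.02
= 33912.3906


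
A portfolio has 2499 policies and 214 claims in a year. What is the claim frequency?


frequency = claims / policies
= 214 / 2499
= 0.0856


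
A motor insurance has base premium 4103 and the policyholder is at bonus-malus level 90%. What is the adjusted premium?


adjusted = base * BM_level / 100
= 4103 * 90 / 100
= 4103 * 0.9
= 3692.7


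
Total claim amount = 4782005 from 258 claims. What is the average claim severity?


severity = total / number
= 4782005 / 258
= 18534.9031


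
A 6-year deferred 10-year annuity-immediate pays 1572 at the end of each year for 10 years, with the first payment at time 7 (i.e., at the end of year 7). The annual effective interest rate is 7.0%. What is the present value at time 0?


PV at time 6 of the 10-year annuity-immediate:
a_n = 1572 * (1-(1+0.07)^(-10))/0.07 = 11041.0702
Discount back 6 years to time 0:
PV = 11041.0702 * (1+0.07)^(-6)
= 11041.0702 * 0.666342
= 7357.1313


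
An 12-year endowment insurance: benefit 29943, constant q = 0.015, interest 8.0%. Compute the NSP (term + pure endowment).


Term component = 3161.7667
Pure endowment = 12_p_x * v^12 * benefit = 0.834132 * 0.397114 * 29943 = 9918.4775
NSP = 13080.2442


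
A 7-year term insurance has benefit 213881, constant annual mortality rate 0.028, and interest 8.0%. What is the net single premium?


NSP = benefit * sum_{k=0}^{n-1} k_p_x * q * v^(k+1)
With constant q=0.028, v=0.925926
Sum = 0.135256
NSP = 213881 * 0.135256
= 28928.7654


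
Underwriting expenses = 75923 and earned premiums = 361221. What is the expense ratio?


Expense ratio = expenses / premiums
= 75923 / 361221
= 0.2102


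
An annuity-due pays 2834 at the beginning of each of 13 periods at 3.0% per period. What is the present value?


PV_due = PMT * (1-(1+i)^(-n))/i * (1+i)
PV_immediate = 30139.4634
PV_due = 30139.4634 * 1.03
= 31043.6473


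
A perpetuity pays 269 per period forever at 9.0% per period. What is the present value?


PV = PMT / i
= 269 / 0.09
= 2988.8889


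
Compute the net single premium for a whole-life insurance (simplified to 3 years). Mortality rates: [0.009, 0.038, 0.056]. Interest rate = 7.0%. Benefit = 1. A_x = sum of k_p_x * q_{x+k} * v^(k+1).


v = 0.934579
Year 0: k_p_x=1.0, q=0.009, term=0.008411
Year 1: k_p_x=0.991, q=0.038, term=0.032892
Year 2: k_p_x=0.953342, q=0.056, term=0.04358
A_x = 0.0849


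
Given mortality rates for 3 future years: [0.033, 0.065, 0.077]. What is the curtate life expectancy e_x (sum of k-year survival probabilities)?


e_x = sum_{k=1}^{n} k_p_x
k_p_x values:
  1_p_x = 0.967
  2_p_x = 0.904145
  3_p_x = 0.834526
e_x = 2.7057


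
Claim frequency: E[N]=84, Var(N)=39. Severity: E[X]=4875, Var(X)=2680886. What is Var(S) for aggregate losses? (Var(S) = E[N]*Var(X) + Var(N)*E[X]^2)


Var(S) = E[N]*Var(X) + Var(N)*E[X]^2
= 84*2680886 + 39*4875^2
= 225194424 + 926859375
= 1.1521e+09


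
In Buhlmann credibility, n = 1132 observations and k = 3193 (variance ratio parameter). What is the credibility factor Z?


Z = n / (n + k)
= 1132 / (1132 + 3193)
= 1132 / 4325
= 0.2617


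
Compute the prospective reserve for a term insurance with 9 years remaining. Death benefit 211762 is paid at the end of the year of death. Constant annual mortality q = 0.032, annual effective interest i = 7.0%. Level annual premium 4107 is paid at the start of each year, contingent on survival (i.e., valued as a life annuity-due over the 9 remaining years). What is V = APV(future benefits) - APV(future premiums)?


v = 1/(1+i) = 0.934579
APV(future benefits) per unit = sum_{k=0}^{8} k_p_x * q * v^(k+1) = 0.186383
APV(future benefits) = 211762 * 0.186383 = 39468.7943
Life annuity-due factor ä_{x:9} = sum_{k=0}^{8} k_p_x * v^k = 6.232175
APV(future premiums) = 4107 * 6.232175 = 25595.5421
V = 39468.7943 - 25595.5421
= 13873.2522


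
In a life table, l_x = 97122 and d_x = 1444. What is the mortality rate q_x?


q_x = d_x / l_x
= 1444 / 97122
= 0.0149


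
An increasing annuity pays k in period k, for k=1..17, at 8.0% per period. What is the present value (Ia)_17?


(Ia)_n = sum_{k=1}^{n} k * v^k, v = 1/(1+i)
v = 0.925926
Sum computed term by term:
(Ia)_17 = 65.71


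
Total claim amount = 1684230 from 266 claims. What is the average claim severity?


severity = total / number
= 1684230 / 266
= 6331.6917


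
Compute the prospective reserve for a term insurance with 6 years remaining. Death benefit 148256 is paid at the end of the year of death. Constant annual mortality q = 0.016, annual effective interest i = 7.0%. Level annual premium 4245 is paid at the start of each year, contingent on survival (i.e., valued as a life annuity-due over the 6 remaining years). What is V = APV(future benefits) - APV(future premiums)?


v = 1/(1+i) = 0.934579
APV(future benefits) per unit = sum_{k=0}^{5} k_p_x * q * v^(k+1) = 0.073511
APV(future benefits) = 148256 * 0.073511 = 10898.452
Life annuity-due factor ä_{x:6} = sum_{k=0}^{5} k_p_x * v^k = 4.91605
APV(future premiums) = 4245 * 4.91605 = 20868.6341
V = 10898.452 - 20868.6341
= -9970.1822


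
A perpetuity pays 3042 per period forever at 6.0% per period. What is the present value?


PV = PMT / i
= 3042 / 0.06
= 50700.0


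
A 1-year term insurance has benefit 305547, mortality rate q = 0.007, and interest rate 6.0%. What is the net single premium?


NSP = benefit * q * v
v = 1/(1+i) = 0.943396
NSP = 305547 * 0.007 * 0.943396
= 2017.7632


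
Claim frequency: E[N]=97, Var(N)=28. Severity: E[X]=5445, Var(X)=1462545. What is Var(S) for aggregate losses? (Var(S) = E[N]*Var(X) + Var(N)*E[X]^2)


Var(S) = E[N]*Var(X) + Var(N)*E[X]^2
= 97*1462545 + 28*5445^2
= 141866865 + 830144700
= 9.7201e+08


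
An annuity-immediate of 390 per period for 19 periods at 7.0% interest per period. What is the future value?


FV = PMT * ((1+i)^n - 1) / i
= 390 * ((1.07)^19 - 1) / 0.07
= 390 * (3.616528 - 1) / 0.07
= 14577.7963


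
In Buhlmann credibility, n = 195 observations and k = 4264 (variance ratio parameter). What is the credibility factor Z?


Z = n / (n + k)
= 195 / (195 + 4264)
= 195 / 4459
= 0.0437


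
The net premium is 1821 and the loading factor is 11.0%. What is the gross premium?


Gross = net * (1 + loading)
= 1821 * (1 + 0.11)
= 1821 * 1.11
= 2021.31


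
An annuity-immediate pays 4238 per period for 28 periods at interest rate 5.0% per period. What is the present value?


PV = PMT * (1 - (1+i)^(-n)) / i
= 4238 * (1 - (1+0.05)^(-28)) / 0.05
= 4238 * (1 - 0.255094) / 0.05
= 4238 * 14.898127
= 63138.2633


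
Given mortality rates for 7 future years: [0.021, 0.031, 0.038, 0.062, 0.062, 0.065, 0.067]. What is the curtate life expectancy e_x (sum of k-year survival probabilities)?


e_x = sum_{k=1}^{n} k_p_x
k_p_x values:
  1_p_x = 0.979
  2_p_x = 0.948651
  3_p_x = 0.912602
  4_p_x = 0.856021
  5_p_x = 0.802948
  6_p_x = 0.750756
  7_p_x = 0.700455
e_x = 5.9504


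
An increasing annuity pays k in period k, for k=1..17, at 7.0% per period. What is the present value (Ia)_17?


(Ia)_n = sum_{k=1}^{n} k * v^k, v = 1/(1+i)
v = 0.934579
Sum computed term by term:
(Ia)_17 = 72.3555


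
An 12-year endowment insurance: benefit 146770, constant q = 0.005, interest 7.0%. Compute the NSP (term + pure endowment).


Term component = 5693.7779
Pure endowment = 12_p_x * v^12 * benefit = 0.941623 * 0.444012 * 146770 = 61363.3316
NSP = 67057.1095


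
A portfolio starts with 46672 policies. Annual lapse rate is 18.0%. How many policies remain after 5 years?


remaining = initial * (1 - lapse)^years
= 46672 * (1 - 0.18)^5
= 46672 * 0.37074
= 17303.17


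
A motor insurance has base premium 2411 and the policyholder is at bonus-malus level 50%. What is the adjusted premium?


adjusted = base * BM_level / 100
= 2411 * 50 / 100
= 2411 * 0.5
= 1205.5


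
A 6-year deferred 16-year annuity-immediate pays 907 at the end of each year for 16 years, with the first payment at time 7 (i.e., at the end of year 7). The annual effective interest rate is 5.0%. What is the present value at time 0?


PV at time 6 of the 16-year annuity-immediate:
a_n = 907 * (1-(1+0.05)^(-16))/0.05 = 9829.857
Discount back 6 years to time 0:
PV = 9829.857 * (1+0.05)^(-6)
= 9829.857 * 0.746215
= 7335.1906


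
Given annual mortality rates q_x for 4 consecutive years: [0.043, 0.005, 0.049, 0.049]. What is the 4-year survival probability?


p_k = 1 - q_k for each year
Survival = product of (1 - q_k)
= 0.957 * 0.995 * 0.951 * 0.951
= 0.8612


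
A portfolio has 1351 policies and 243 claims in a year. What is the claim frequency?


frequency = claims / policies
= 243 / 1351
= 0.1799


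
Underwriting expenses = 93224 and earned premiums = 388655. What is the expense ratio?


Expense ratio = expenses / premiums
= 93224 / 388655
= 0.2399


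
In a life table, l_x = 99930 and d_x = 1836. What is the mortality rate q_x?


q_x = d_x / l_x
= 1836 / 99930
= 0.0184


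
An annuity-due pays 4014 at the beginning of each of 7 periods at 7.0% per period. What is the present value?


PV_due = PMT * (1-(1+i)^(-n))/i * (1+i)
PV_immediate = 21632.6077
PV_due = 21632.6077 * 1.07
= 23146.8902


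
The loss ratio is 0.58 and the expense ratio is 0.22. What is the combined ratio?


Combined ratio = loss ratio + expense ratio
= 0.58 + 0.22
= 0.8


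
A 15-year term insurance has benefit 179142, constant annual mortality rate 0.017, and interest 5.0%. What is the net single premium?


NSP = benefit * sum_{k=0}^{n-1} k_p_x * q * v^(k+1)
With constant q=0.017, v=0.952381
Sum = 0.159361
NSP = 179142 * 0.159361
= 28548.1757


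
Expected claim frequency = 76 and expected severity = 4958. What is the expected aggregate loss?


E[S] = E[N] * E[X]
= 76 * 4958
= 376808


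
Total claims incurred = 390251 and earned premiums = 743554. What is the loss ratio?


Loss ratio = claims / premiums
= 390251 / 743554
= 0.5248


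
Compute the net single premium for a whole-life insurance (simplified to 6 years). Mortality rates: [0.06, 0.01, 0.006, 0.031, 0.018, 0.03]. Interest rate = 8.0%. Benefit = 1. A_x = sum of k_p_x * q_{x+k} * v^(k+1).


v = 0.925926
Year 0: k_p_x=1.0, q=0.06, term=0.055556
Year 1: k_p_x=0.94, q=0.01, term=0.008059
Year 2: k_p_x=0.9306, q=0.006, term=0.004432
Year 3: k_p_x=0.925016, q=0.031, term=0.021077
Year 4: k_p_x=0.896341, q=0.018, term=0.010981
Year 5: k_p_x=0.880207, q=0.03, term=0.01664
A_x = 0.1167


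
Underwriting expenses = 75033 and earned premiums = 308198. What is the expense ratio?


Expense ratio = expenses / premiums
= 75033 / 308198
= 0.2435


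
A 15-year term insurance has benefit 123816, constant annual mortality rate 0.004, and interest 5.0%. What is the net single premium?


NSP = benefit * sum_{k=0}^{n-1} k_p_x * q * v^(k+1)
With constant q=0.004, v=0.952381
Sum = 0.040522
NSP = 123816 * 0.040522
= 5017.2963


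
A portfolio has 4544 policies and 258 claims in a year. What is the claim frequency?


frequency = claims / policies
= 258 / 4544
= 0.0568


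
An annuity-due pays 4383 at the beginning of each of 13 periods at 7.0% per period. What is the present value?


PV_due = PMT * (1-(1+i)^(-n))/i * (1+i)
PV_immediate = 36631.5832
PV_due = 36631.5832 * 1.07
= 39195.794


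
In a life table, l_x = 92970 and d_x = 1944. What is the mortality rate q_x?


q_x = d_x / l_x
= 1944 / 92970
= 0.0209


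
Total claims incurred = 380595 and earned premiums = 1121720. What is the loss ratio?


Loss ratio = claims / premiums
= 380595 / 1121720
= 0.3393


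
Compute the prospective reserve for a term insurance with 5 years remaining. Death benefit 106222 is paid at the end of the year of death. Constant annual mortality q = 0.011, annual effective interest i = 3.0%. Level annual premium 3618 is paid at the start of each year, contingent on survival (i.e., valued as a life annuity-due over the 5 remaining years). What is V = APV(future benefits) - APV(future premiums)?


v = 1/(1+i) = 0.970874
APV(future benefits) per unit = sum_{k=0}^{4} k_p_x * q * v^(k+1) = 0.049313
APV(future benefits) = 106222 * 0.049313 = 5238.1073
Life annuity-due factor ä_{x:5} = sum_{k=0}^{4} k_p_x * v^k = 4.617474
APV(future premiums) = 3618 * 4.617474 = 16706.0207
V = 5238.1073 - 16706.0207
= -11467.9134


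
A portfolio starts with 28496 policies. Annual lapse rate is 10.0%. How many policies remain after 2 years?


remaining = initial * (1 - lapse)^years
= 28496 * (1 - 0.1)^2
= 28496 * 0.81
= 23081.76


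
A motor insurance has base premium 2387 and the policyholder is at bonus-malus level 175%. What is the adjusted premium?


adjusted = base * BM_level / 100
= 2387 * 175 / 100
= 2387 * 1.75
= 4177.25


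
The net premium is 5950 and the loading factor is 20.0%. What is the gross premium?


Gross = net * (1 + loading)
= 5950 * (1 + 0.2)
= 5950 * 1.2
= 7140.0


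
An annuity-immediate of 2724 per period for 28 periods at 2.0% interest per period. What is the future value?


FV = PMT * ((1+i)^n - 1) / i
= 2724 * ((1.02)^28 - 1) / 0.02
= 2724 * (1.741024 - 1) / 0.02
= 100927.4969


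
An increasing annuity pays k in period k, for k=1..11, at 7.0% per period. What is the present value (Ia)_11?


(Ia)_n = sum_{k=1}^{n} k * v^k, v = 1/(1+i)
v = 0.934579
Sum computed term by term:
(Ia)_11 = 39.9652


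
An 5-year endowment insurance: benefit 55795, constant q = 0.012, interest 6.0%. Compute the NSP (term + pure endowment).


Term component = 2757.334
Pure endowment = 5_p_x * v^5 * benefit = 0.941423 * 0.747258 * 55795 = 39250.9957
NSP = 42008.3298


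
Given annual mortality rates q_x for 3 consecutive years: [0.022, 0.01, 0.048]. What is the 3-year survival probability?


p_k = 1 - q_k for each year
Survival = product of (1 - q_k)
= 0.978 * 0.99 * 0.952
= 0.9217


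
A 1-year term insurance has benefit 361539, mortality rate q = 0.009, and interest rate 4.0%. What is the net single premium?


NSP = benefit * q * v
v = 1/(1+i) = 0.961538
NSP = 361539 * 0.009 * 0.961538
= 3128.7029


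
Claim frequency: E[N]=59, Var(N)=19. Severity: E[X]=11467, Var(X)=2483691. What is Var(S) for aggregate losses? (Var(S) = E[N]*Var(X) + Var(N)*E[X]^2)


Var(S) = E[N]*Var(X) + Var(N)*E[X]^2
= 59*2483691 + 19*11467^2
= 146537769 + 2498349691
= 2.6449e+09


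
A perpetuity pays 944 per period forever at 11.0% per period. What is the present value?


PV = PMT / i
= 944 / 0.11
= 8581.8182


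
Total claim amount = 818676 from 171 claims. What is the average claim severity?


severity = total / number
= 818676 / 171
= 4787.5789


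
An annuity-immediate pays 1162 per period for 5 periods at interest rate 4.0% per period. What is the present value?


PV = PMT * (1 - (1+i)^(-n)) / i
= 1162 * (1 - (1+0.04)^(-5)) / 0.04
= 1162 * (1 - 0.821927) / 0.04
= 1162 * 4.451822
= 5173.0175


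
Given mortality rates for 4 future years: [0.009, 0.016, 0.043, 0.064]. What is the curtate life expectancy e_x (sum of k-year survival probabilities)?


e_x = sum_{k=1}^{n} k_p_x
k_p_x values:
  1_p_x = 0.991
  2_p_x = 0.975144
  3_p_x = 0.933213
  4_p_x = 0.873487
e_x = 3.7728


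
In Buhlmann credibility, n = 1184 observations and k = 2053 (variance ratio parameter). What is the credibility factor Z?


Z = n / (n + k)
= 1184 / (1184 + 2053)
= 1184 / 3237
= 0.3658


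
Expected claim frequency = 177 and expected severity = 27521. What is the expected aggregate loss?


E[S] = E[N] * E[X]
= 177 * 27521
= 4.8712e+06


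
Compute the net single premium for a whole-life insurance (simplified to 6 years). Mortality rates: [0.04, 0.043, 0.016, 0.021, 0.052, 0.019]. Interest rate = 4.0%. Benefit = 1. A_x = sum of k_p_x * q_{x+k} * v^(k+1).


v = 0.961538
Year 0: k_p_x=1.0, q=0.04, term=0.038462
Year 1: k_p_x=0.96, q=0.043, term=0.038166
Year 2: k_p_x=0.91872, q=0.016, term=0.013068
Year 3: k_p_x=0.90402, q=0.021, term=0.016228
Year 4: k_p_x=0.885036, q=0.052, term=0.037827
Year 5: k_p_x=0.839014, q=0.019, term=0.012599
A_x = 0.1563


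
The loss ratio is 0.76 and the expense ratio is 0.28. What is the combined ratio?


Combined ratio = loss ratio + expense ratio
= 0.76 + 0.28
= 1.04


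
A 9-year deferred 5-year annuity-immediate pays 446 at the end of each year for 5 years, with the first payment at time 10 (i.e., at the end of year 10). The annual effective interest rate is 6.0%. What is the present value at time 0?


PV at time 9 of the 5-year annuity-immediate:
a_n = 446 * (1-(1+0.06)^(-5))/0.06 = 1878.7142
Discount back 9 years to time 0:
PV = 1878.7142 * (1+0.06)^(-9)
= 1878.7142 * 0.591898
= 1112.0081


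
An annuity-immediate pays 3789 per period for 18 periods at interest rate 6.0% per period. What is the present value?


PV = PMT * (1 - (1+i)^(-n)) / i
= 3789 * (1 - (1+0.06)^(-18)) / 0.06
= 3789 * (1 - 0.350344) / 0.06
= 3789 * 10.827603
= 41025.7896


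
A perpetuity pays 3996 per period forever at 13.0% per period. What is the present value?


PV = PMT / i
= 3996 / 0.13
= 30738.4615


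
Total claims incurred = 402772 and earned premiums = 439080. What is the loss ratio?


Loss ratio = claims / premiums
= 402772 / 439080
= 0.9173


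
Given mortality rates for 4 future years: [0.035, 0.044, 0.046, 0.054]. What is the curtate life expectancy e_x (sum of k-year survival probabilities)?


e_x = sum_{k=1}^{n} k_p_x
k_p_x values:
  1_p_x = 0.965
  2_p_x = 0.92254
  3_p_x = 0.880103
  4_p_x = 0.832578
e_x = 3.6002


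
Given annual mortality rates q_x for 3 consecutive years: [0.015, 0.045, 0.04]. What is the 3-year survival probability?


p_k = 1 - q_k for each year
Survival = product of (1 - q_k)
= 0.985 * 0.955 * 0.96
= 0.903


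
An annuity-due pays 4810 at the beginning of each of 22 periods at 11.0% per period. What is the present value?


PV_due = PMT * (1-(1+i)^(-n))/i * (1+i)
PV_immediate = 39325.305
PV_due = 39325.305 * 1.11
= 43651.0885


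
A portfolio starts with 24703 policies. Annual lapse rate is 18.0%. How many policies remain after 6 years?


remaining = initial * (1 - lapse)^years
= 24703 * (1 - 0.18)^6
= 24703 * 0.304007
= 7509.8768


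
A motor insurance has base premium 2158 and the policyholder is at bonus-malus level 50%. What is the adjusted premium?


adjusted = base * BM_level / 100
= 2158 * 50 / 100
= 2158 * 0.5
= 1079.0


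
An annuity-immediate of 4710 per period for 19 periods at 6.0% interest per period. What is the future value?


FV = PMT * ((1+i)^n - 1) / i
= 4710 * ((1.06)^19 - 1) / 0.06
= 4710 * (3.0256 - 1) / 0.06
= 159009.5609


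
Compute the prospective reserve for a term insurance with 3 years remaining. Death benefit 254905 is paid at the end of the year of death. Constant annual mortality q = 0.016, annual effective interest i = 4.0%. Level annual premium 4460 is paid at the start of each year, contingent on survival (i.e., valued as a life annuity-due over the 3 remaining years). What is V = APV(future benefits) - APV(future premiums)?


v = 1/(1+i) = 0.961538
APV(future benefits) per unit = sum_{k=0}^{2} k_p_x * q * v^(k+1) = 0.043713
APV(future benefits) = 254905 * 0.043713 = 11142.7248
Life annuity-due factor ä_{x:3} = sum_{k=0}^{2} k_p_x * v^k = 2.841361
APV(future premiums) = 4460 * 2.841361 = 12672.4698
V = 11142.7248 - 12672.4698
= -1529.745


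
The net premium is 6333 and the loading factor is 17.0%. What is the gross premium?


Gross = net * (1 + loading)
= 6333 * (1 + 0.17)
= 6333 * 1.17
= 7409.61


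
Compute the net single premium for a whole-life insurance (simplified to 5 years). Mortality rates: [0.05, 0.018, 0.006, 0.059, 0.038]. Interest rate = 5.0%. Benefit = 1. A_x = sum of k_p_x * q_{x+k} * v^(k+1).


v = 0.952381
Year 0: k_p_x=1.0, q=0.05, term=0.047619
Year 1: k_p_x=0.95, q=0.018, term=0.01551
Year 2: k_p_x=0.9329, q=0.006, term=0.004835
Year 3: k_p_x=0.927303, q=0.059, term=0.045011
Year 4: k_p_x=0.872592, q=0.038, term=0.025981
A_x = 0.139


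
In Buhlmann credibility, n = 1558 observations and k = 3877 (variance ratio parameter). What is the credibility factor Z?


Z = n / (n + k)
= 1558 / (1558 + 3877)
= 1558 / 5435
= 0.2867


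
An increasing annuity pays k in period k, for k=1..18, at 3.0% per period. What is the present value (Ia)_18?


(Ia)_n = sum_{k=1}^{n} k * v^k, v = 1/(1+i)
v = 0.970874
Sum computed term by term:
(Ia)_18 = 119.7672


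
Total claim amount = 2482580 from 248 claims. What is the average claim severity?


severity = total / number
= 2482580 / 248
= 10010.4032


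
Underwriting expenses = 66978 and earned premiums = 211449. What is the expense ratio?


Expense ratio = expenses / premiums
= 66978 / 211449
= 0.3168


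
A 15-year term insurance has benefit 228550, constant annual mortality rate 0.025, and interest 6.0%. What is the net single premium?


NSP = benefit * sum_{k=0}^{n-1} k_p_x * q * v^(k+1)
With constant q=0.025, v=0.943396
Sum = 0.210171
NSP = 228550 * 0.210171
= 48034.6269


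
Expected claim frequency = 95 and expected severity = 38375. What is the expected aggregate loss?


E[S] = E[N] * E[X]
= 95 * 38375
= 3.6456e+06


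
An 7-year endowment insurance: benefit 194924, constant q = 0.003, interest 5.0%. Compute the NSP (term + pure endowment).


Term component = 3355.3702
Pure endowment = 7_p_x * v^7 * benefit = 0.979188 * 0.710681 * 194924 = 135645.7932
NSP = 139001.1634


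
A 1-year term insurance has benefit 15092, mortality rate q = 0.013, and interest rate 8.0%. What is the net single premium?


NSP = benefit * q * v
v = 1/(1+i) = 0.925926
NSP = 15092 * 0.013 * 0.925926
= 181.663


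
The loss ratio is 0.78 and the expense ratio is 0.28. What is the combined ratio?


Combined ratio = loss ratio + expense ratio
= 0.78 + 0.28
= 1.06


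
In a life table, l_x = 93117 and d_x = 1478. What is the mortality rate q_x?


q_x = d_x / l_x
= 1478 / 93117
= 0.0159


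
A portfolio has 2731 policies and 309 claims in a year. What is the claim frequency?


frequency = claims / policies
= 309 / 2731
= 0.1131


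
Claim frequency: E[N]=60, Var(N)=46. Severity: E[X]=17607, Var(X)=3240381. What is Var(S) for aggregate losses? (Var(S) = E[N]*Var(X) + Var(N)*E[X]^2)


Var(S) = E[N]*Var(X) + Var(N)*E[X]^2
= 60*3240381 + 46*17607^2
= 194422860 + 14260296654
= 1.4455e+10


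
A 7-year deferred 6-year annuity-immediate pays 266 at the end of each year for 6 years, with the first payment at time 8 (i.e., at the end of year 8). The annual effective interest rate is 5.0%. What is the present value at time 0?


PV at time 7 of the 6-year annuity-immediate:
a_n = 266 * (1-(1+0.05)^(-6))/0.05 = 1350.1341
Discount back 7 years to time 0:
PV = 1350.1341 * (1+0.05)^(-7)
= 1350.1341 * 0.710681
= 959.5151


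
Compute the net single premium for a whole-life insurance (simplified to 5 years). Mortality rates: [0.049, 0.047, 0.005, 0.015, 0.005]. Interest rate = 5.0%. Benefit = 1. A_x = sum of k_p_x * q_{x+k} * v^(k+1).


v = 0.952381
Year 0: k_p_x=1.0, q=0.049, term=0.046667
Year 1: k_p_x=0.951, q=0.047, term=0.040541
Year 2: k_p_x=0.906303, q=0.005, term=0.003914
Year 3: k_p_x=0.901771, q=0.015, term=0.011128
Year 4: k_p_x=0.888245, q=0.005, term=0.00348
A_x = 0.1057


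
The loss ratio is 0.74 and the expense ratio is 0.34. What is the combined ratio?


Combined ratio = loss ratio + expense ratio
= 0.74 + 0.34
= 1.08


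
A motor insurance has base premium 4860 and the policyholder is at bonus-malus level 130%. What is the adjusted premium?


adjusted = base * BM_level / 100
= 4860 * 130 / 100
= 4860 * 1.3
= 6318.0


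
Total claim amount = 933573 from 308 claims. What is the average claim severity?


severity = total / number
= 933573 / 308
= 3031.0812


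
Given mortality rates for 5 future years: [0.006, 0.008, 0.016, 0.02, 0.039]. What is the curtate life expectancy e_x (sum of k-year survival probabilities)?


e_x = sum_{k=1}^{n} k_p_x
k_p_x values:
  1_p_x = 0.994
  2_p_x = 0.986048
  3_p_x = 0.970271
  4_p_x = 0.950866
  5_p_x = 0.913782
e_x = 4.815


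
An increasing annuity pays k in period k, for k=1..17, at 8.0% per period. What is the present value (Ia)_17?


(Ia)_n = sum_{k=1}^{n} k * v^k, v = 1/(1+i)
v = 0.925926
Sum computed term by term:
(Ia)_17 = 65.71


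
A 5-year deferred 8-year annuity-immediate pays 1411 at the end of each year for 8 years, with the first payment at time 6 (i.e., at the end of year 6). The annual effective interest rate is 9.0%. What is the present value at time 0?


PV at time 5 of the 8-year annuity-immediate:
a_n = 1411 * (1-(1+0.09)^(-8))/0.09 = 7809.6298
Discount back 5 years to time 0:
PV = 7809.6298 * (1+0.09)^(-5)
= 7809.6298 * 0.649931
= 5075.7235
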